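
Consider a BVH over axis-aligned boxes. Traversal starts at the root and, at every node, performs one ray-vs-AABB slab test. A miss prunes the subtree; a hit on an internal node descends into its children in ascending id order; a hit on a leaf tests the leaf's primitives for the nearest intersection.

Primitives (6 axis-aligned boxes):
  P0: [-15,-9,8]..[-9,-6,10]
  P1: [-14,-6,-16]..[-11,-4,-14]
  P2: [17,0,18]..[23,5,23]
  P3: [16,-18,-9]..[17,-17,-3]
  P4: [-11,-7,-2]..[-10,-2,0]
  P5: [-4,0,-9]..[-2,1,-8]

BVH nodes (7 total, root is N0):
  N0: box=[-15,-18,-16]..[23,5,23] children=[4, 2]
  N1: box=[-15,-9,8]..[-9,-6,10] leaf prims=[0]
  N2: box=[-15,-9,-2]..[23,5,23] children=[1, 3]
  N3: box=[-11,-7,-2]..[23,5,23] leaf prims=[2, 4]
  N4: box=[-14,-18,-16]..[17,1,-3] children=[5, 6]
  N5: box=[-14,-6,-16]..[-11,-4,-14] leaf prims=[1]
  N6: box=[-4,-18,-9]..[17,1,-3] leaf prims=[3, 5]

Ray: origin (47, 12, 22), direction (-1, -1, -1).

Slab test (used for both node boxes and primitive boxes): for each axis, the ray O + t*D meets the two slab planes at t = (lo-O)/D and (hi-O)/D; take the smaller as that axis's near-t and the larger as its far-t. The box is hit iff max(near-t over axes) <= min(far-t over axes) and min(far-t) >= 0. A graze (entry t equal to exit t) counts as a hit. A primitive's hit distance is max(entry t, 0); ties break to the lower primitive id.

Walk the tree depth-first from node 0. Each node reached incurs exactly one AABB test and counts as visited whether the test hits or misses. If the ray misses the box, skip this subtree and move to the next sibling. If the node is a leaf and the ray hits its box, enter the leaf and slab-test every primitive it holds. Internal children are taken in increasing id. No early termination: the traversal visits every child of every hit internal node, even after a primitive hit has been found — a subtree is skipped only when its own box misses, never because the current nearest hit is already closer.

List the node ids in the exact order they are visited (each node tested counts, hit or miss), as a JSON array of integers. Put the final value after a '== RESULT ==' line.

Trace the traversal:
N0 x:[24,62] y:[7,30] z:[-1,38] -> hit [24,30], descend [2, 4]
  N2 x:[24,62] y:[7,21] z:[-1,24] -> miss, prune
  N4 x:[30,61] y:[11,30] z:[25,38] -> hit [30,30], descend [5, 6]
    N5 x:[58,61] y:[16,18] z:[36,38] -> miss, prune
    N6 x:[30,51] y:[11,30] z:[25,31] -> hit [30,30] leaf, test {P3@t=30, P5(miss)}

5 AABB tests over nodes [0, 2, 4, 5, 6]; 1 leaf entered; closest P3.

== RESULT ==
[0, 2, 4, 5, 6]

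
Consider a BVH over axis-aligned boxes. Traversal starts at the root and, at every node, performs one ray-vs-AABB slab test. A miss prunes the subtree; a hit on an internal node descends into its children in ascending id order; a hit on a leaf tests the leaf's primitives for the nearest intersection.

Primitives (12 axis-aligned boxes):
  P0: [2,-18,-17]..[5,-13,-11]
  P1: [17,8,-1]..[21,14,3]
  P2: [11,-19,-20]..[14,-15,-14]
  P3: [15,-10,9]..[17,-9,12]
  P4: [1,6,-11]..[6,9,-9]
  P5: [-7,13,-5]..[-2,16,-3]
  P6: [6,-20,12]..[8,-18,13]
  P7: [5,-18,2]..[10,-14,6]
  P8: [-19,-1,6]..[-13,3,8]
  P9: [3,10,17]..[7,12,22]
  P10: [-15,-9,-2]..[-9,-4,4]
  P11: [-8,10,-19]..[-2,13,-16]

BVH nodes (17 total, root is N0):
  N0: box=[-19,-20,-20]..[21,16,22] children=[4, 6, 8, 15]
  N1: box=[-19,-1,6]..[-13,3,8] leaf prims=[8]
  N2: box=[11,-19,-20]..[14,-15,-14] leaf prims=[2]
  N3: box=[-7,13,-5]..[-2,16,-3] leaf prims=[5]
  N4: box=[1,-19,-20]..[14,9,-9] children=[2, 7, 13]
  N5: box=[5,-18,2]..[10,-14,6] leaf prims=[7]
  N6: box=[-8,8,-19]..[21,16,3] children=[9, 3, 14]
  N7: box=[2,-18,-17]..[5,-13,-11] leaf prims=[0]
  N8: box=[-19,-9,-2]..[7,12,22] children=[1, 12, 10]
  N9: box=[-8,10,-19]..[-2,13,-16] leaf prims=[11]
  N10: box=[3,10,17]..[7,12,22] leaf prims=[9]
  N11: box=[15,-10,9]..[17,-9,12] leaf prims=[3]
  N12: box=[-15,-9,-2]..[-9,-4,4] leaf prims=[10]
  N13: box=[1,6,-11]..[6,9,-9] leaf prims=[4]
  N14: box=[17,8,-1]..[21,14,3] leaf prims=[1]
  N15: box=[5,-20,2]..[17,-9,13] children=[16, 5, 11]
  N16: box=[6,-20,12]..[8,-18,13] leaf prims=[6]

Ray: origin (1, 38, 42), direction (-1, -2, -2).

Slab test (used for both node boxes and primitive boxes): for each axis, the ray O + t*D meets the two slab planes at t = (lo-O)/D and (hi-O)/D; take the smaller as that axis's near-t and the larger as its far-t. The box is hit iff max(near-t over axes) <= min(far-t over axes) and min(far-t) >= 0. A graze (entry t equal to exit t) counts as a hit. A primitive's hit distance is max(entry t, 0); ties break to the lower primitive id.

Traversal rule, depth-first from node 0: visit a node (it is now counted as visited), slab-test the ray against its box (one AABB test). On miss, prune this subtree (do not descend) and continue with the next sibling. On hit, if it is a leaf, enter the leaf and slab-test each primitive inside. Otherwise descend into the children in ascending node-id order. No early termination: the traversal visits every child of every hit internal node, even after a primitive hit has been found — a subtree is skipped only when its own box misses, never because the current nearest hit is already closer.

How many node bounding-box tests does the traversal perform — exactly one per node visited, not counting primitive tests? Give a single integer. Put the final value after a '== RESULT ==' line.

Walk:
N0 x:[-20,20] y:[11,29] z:[10,31] -> hit [11,20], descend [4, 6, 8, 15]
  N4 x:[-13,0] y:[29/2,57/2] z:[51/2,31] -> miss, prune
  N6 x:[-20,9] y:[11,15] z:[39/2,61/2] -> miss, prune
  N8 x:[-6,20] y:[13,47/2] z:[10,22] -> hit [13,20], descend [1, 10, 12]
    N1 x:[14,20] y:[35/2,39/2] z:[17,18] -> hit [35/2,18] leaf, test {P8@t=35/2}
    N10 x:[-6,-2] y:[13,14] z:[10,25/2] -> miss, prune
    N12 x:[10,16] y:[21,47/2] z:[19,22] -> miss, prune
  N15 x:[-16,-4] y:[47/2,29] z:[29/2,20] -> miss, prune

Summary -> nodes [0, 4, 6, 8, 1, 10, 12, 15]; box-tests=8; leaf-entries=1; first=P8

== RESULT ==
8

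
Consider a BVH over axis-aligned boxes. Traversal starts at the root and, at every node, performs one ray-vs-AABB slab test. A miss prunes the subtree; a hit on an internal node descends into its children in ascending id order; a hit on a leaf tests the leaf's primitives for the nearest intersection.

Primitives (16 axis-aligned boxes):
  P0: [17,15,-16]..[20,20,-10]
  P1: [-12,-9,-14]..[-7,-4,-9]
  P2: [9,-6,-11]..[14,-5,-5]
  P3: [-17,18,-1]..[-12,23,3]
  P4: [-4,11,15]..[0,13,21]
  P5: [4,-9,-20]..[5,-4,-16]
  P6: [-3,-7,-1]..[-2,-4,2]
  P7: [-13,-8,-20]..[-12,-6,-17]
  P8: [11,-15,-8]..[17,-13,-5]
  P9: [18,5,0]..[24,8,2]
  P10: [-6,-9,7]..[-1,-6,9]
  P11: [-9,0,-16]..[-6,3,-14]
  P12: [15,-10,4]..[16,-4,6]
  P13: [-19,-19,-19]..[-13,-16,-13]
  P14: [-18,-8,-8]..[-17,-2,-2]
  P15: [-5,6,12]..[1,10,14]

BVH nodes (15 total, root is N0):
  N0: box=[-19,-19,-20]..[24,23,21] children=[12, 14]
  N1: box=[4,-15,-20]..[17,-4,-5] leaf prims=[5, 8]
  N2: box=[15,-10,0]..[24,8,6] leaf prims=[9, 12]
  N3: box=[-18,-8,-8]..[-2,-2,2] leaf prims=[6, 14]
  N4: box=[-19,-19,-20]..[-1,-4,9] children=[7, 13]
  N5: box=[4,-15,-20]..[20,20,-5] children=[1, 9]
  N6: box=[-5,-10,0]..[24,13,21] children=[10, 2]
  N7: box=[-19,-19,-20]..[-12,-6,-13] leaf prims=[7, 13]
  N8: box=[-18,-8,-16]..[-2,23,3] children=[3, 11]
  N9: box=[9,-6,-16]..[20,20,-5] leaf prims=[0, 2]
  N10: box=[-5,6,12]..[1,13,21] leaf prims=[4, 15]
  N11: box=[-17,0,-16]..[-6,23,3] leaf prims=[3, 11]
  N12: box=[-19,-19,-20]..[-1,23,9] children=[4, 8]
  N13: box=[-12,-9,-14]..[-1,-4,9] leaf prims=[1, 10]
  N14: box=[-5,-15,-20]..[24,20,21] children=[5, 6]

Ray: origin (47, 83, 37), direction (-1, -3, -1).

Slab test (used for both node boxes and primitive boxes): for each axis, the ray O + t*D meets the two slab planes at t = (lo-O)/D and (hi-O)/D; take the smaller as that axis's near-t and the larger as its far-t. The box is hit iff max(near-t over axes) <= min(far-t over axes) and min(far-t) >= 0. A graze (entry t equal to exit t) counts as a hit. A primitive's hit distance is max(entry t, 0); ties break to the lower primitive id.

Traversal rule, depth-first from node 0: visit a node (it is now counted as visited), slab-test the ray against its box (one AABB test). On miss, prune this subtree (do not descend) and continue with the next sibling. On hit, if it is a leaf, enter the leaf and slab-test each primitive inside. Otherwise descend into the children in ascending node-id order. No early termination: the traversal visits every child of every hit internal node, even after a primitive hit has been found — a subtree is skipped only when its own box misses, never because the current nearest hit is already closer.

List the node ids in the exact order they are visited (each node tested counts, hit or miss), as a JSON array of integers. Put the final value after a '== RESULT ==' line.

Trace the traversal:
N0 x:[23,66] y:[20,34] z:[16,57] -> hit [23,34], descend [12, 14]
  N12 x:[48,66] y:[20,34] z:[28,57] -> miss, prune
  N14 x:[23,52] y:[21,98/3] z:[16,57] -> hit [23,98/3], descend [5, 6]
    N5 x:[27,43] y:[21,98/3] z:[42,57] -> miss, prune
    N6 x:[23,52] y:[70/3,31] z:[16,37] -> hit [70/3,31], descend [2, 10]
      N2 x:[23,32] y:[25,31] z:[31,37] -> hit [31,31] leaf, test {P9(miss), P12@t=31}
      N10 x:[46,52] y:[70/3,77/3] z:[16,25] -> miss, prune

order=[0, 12, 14, 5, 6, 2, 10]  |boxes|=7  |leaves|=1  hit=P12

== RESULT ==
[0, 12, 14, 5, 6, 2, 10]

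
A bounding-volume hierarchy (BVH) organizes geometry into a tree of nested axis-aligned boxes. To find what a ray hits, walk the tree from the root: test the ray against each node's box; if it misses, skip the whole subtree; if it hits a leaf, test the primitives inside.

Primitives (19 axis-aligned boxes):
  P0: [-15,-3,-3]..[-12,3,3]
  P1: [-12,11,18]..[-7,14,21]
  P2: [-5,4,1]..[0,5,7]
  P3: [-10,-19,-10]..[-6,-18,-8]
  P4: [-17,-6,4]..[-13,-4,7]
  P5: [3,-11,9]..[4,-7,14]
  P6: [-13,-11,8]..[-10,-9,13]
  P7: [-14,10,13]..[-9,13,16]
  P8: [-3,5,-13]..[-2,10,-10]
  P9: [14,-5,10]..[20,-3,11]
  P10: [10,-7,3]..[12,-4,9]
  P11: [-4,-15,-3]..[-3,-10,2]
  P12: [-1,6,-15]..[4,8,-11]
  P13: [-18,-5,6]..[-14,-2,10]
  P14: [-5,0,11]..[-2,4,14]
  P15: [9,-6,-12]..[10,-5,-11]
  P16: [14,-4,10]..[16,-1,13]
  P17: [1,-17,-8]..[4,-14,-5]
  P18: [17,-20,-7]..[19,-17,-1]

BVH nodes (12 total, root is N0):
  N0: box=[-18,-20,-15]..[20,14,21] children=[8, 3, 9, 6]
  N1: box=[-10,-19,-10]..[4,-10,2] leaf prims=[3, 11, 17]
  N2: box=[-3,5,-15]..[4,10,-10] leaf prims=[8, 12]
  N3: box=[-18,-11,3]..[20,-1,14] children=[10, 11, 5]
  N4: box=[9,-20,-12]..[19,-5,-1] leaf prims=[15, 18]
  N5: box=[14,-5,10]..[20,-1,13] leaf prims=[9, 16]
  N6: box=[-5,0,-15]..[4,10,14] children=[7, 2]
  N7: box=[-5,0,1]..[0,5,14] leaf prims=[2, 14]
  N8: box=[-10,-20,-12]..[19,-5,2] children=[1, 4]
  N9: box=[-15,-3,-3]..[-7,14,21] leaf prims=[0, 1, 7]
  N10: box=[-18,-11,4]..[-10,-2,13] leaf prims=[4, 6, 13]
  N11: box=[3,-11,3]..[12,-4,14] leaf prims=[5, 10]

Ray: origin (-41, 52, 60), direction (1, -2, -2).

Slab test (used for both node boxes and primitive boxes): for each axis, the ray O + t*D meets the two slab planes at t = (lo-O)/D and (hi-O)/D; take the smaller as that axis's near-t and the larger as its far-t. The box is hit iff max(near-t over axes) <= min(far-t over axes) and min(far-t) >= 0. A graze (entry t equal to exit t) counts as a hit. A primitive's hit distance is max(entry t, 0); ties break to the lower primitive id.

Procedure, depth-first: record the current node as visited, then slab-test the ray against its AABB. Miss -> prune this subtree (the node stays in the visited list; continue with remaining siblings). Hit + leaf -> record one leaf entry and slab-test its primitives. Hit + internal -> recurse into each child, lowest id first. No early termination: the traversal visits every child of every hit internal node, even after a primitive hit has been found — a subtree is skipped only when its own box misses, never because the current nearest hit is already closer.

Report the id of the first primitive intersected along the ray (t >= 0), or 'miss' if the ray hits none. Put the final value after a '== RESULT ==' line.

Traverse from the root:
N0 x:[23,61] y:[19,36] z:[39/2,75/2] -> hit [23,36], descend [3, 6, 8, 9]
  N3 x:[23,61] y:[53/2,63/2] z:[23,57/2] -> hit [53/2,57/2], descend [5, 10, 11]
    N5 x:[55,61] y:[53/2,57/2] z:[47/2,25] -> miss, prune
    N10 x:[23,31] y:[27,63/2] z:[47/2,28] -> hit [27,28] leaf, test {P4@t=28, P6(miss), P13@t=27}
    N11 x:[44,53] y:[28,63/2] z:[23,57/2] -> miss, prune
  N6 x:[36,45] y:[21,26] z:[23,75/2] -> miss, prune
  N8 x:[31,60] y:[57/2,36] z:[29,36] -> hit [31,36], descend [1, 4]
    N1 x:[31,45] y:[31,71/2] z:[29,35] -> hit [31,35] leaf, test {P3@t=35, P11(miss), P17(miss)}
    N4 x:[50,60] y:[57/2,36] z:[61/2,36] -> miss, prune
  N9 x:[26,34] y:[19,55/2] z:[39/2,63/2] -> hit [26,55/2] leaf, test {P0(miss), P1(miss), P7(miss)}

order=[0, 3, 5, 10, 11, 6, 8, 1, 4, 9]  |boxes|=10  |leaves|=3  hit=P13

== RESULT ==
13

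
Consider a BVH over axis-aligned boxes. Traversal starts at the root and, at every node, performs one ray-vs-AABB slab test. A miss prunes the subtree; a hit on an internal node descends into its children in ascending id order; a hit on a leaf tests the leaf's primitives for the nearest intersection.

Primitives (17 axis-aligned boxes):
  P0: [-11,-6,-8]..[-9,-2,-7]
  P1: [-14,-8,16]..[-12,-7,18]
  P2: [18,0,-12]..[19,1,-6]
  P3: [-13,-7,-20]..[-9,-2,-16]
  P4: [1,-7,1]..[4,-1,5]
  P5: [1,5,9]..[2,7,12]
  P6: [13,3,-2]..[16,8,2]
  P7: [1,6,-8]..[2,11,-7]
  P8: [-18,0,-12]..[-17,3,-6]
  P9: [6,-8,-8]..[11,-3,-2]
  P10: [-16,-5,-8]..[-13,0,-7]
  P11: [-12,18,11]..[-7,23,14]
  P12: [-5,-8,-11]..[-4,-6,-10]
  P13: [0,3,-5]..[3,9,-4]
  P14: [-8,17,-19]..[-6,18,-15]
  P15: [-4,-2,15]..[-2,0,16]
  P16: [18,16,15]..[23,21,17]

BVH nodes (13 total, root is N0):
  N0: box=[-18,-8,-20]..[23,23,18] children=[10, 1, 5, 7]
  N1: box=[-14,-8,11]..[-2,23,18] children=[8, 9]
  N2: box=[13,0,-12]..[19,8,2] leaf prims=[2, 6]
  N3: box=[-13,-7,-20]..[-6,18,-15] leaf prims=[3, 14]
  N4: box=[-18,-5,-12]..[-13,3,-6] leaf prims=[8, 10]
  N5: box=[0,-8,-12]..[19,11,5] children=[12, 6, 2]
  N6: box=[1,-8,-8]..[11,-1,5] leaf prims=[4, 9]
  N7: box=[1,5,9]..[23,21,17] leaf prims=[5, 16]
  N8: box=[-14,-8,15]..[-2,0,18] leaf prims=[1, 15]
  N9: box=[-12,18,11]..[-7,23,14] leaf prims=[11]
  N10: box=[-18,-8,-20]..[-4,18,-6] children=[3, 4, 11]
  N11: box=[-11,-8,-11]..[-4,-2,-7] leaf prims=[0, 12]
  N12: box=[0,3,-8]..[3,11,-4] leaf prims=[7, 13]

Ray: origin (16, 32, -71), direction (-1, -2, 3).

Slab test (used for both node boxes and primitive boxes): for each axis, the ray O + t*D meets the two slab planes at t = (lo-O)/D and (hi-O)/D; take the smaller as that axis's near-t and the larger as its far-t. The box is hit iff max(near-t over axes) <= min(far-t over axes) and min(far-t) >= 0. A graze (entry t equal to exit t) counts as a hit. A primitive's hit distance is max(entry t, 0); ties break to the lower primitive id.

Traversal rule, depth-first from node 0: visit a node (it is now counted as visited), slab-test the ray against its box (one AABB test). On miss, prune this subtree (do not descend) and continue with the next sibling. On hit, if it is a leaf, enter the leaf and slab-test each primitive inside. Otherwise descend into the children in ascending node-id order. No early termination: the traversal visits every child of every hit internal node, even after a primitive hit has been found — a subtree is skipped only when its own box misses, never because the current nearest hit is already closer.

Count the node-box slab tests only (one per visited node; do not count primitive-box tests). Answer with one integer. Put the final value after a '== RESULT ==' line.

Traverse from the root:
N0 x:[-7,34] y:[9/2,20] z:[17,89/3] -> hit [17,20], descend [1, 5, 7, 10]
  N1 x:[18,30] y:[9/2,20] z:[82/3,89/3] -> miss, prune
  N5 x:[-3,16] y:[21/2,20] z:[59/3,76/3] -> miss, prune
  N7 x:[-7,15] y:[11/2,27/2] z:[80/3,88/3] -> miss, prune
  N10 x:[20,34] y:[7,20] z:[17,65/3] -> hit [20,20], descend [3, 4, 11]
    N3 x:[22,29] y:[7,39/2] z:[17,56/3] -> miss, prune
    N4 x:[29,34] y:[29/2,37/2] z:[59/3,65/3] -> miss, prune
    N11 x:[20,27] y:[17,20] z:[20,64/3] -> hit [20,20] leaf, test {P0(miss), P12@t=20}

8 AABB tests over nodes [0, 1, 5, 7, 10, 3, 4, 11]; 1 leaf entered; closest P12.

== RESULT ==
8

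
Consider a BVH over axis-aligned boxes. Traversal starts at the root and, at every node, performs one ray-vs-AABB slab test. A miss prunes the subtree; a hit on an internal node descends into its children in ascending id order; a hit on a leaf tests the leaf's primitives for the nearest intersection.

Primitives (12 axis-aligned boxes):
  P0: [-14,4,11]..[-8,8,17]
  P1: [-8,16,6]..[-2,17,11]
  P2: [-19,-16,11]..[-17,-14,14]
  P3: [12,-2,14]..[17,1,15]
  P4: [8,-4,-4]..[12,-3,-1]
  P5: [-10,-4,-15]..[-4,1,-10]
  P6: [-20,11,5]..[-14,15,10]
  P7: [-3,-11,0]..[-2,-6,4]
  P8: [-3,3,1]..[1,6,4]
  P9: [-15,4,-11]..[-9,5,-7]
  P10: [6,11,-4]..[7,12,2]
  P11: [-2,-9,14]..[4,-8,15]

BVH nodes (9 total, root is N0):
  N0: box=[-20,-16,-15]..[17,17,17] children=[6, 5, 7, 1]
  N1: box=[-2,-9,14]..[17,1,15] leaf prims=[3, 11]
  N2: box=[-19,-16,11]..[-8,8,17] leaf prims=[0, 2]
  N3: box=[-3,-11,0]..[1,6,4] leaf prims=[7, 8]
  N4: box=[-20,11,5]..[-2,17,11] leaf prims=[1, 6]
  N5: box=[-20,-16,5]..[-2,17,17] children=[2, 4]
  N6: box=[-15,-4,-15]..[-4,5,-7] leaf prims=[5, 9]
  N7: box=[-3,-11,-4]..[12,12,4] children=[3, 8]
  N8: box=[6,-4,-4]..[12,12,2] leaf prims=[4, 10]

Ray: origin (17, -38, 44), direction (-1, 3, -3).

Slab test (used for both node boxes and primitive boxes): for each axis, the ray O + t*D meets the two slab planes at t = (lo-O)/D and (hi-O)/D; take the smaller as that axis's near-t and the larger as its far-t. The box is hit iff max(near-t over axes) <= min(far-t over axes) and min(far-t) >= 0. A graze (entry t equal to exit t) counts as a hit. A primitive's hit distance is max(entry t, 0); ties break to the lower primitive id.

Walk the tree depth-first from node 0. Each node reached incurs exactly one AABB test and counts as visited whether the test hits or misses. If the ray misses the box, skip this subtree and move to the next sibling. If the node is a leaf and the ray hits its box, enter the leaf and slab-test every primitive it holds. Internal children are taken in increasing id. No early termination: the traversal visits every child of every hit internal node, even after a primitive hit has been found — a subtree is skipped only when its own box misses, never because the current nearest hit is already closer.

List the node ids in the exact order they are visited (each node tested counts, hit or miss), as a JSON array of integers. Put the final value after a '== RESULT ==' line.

Trace the traversal:
N0 x:[0,37] y:[22/3,55/3] z:[9,59/3] -> hit [9,55/3], descend [1, 5, 6, 7]
  N1 x:[0,19] y:[29/3,13] z:[29/3,10] -> hit [29/3,10] leaf, test {P3(miss), P11(miss)}
  N5 x:[19,37] y:[22/3,55/3] z:[9,13] -> miss, prune
  N6 x:[21,32] y:[34/3,43/3] z:[17,59/3] -> miss, prune
  N7 x:[5,20] y:[9,50/3] z:[40/3,16] -> hit [40/3,16], descend [3, 8]
    N3 x:[16,20] y:[9,44/3] z:[40/3,44/3] -> miss, prune
    N8 x:[5,11] y:[34/3,50/3] z:[14,16] -> miss, prune

Visited [0, 1, 5, 6, 7, 3, 8]. Tests: 7 box, 1 leaf. Nearest: miss.

== RESULT ==
[0, 1, 5, 6, 7, 3, 8]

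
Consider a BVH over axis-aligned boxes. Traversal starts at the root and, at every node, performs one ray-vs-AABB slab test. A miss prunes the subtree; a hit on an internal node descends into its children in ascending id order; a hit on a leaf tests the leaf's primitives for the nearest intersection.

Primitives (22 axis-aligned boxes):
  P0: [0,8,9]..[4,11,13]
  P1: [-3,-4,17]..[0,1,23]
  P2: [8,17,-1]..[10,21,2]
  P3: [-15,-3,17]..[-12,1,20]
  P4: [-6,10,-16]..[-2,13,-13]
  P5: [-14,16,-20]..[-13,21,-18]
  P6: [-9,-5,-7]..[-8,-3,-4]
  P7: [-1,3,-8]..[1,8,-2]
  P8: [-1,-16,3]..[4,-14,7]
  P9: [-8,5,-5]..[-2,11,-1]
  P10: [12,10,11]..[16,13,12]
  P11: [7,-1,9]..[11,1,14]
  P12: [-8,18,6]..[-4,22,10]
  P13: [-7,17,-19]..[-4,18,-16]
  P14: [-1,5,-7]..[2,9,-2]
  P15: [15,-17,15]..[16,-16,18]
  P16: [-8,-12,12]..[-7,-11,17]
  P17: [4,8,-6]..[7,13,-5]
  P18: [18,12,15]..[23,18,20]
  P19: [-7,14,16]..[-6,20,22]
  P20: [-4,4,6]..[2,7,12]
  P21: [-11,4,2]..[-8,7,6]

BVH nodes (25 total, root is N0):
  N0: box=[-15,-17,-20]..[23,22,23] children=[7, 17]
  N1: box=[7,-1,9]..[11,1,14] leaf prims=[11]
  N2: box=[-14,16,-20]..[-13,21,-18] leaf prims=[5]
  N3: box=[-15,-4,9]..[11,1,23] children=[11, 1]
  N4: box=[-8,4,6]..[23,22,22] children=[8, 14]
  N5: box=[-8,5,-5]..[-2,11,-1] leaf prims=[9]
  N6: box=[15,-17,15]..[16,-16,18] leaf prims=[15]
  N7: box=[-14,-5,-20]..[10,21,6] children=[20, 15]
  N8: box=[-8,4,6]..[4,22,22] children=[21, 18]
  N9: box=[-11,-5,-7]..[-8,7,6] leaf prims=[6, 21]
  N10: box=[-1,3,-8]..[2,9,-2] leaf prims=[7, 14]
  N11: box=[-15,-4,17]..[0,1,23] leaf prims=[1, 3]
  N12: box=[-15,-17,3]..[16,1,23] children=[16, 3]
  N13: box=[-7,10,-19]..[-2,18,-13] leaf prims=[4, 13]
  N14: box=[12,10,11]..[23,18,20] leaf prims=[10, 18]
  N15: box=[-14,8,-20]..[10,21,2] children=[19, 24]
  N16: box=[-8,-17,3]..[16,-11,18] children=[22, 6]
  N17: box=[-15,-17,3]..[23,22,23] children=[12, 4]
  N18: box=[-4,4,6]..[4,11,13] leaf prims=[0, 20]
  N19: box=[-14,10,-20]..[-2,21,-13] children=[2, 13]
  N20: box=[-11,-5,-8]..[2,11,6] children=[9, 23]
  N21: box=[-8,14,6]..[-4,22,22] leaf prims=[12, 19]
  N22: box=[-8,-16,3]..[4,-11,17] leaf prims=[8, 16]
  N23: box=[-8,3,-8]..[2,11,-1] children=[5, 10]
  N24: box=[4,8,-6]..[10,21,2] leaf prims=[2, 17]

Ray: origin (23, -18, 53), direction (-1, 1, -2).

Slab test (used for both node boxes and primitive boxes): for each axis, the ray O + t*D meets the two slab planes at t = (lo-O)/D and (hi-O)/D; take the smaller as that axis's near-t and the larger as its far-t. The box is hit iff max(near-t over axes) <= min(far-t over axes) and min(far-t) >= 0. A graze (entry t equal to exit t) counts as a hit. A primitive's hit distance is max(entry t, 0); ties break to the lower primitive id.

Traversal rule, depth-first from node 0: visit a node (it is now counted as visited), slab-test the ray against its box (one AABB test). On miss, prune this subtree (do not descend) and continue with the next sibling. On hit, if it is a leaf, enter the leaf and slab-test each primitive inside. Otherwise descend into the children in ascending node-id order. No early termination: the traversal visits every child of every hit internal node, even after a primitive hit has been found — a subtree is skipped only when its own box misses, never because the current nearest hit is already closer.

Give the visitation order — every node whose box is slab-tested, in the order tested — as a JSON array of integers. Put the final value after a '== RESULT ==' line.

Traverse from the root:
N0 x:[0,38] y:[1,40] z:[15,73/2] -> hit [15,73/2], descend [7, 17]
  N7 x:[13,37] y:[13,39] z:[47/2,73/2] -> hit [47/2,73/2], descend [15, 20]
    N15 x:[13,37] y:[26,39] z:[51/2,73/2] -> hit [26,73/2], descend [19, 24]
      N19 x:[25,37] y:[28,39] z:[33,73/2] -> hit [33,73/2], descend [2, 13]
        N2 x:[36,37] y:[34,39] z:[71/2,73/2] -> hit [36,73/2] leaf, test {P5@t=36}
        N13 x:[25,30] y:[28,36] z:[33,36] -> miss, prune
      N24 x:[13,19] y:[26,39] z:[51/2,59/2] -> miss, prune
    N20 x:[21,34] y:[13,29] z:[47/2,61/2] -> hit [47/2,29], descend [9, 23]
      N9 x:[31,34] y:[13,25] z:[47/2,30] -> miss, prune
      N23 x:[21,31] y:[21,29] z:[27,61/2] -> hit [27,29], descend [5, 10]
        N5 x:[25,31] y:[23,29] z:[27,29] -> hit [27,29] leaf, test {P9@t=27}
        N10 x:[21,24] y:[21,27] z:[55/2,61/2] -> miss, prune
  N17 x:[0,38] y:[1,40] z:[15,25] -> hit [15,25], descend [4, 12]
    N4 x:[0,31] y:[22,40] z:[31/2,47/2] -> hit [22,47/2], descend [8, 14]
      N8 x:[19,31] y:[22,40] z:[31/2,47/2] -> hit [22,47/2], descend [18, 21]
        N18 x:[19,27] y:[22,29] z:[20,47/2] -> hit [22,47/2] leaf, test {P0(miss), P20@t=22}
        N21 x:[27,31] y:[32,40] z:[31/2,47/2] -> miss, prune
      N14 x:[0,11] y:[28,36] z:[33/2,21] -> miss, prune
    N12 x:[7,38] y:[1,19] z:[15,25] -> hit [15,19], descend [3, 16]
      N3 x:[12,38] y:[14,19] z:[15,22] -> hit [15,19], descend [1, 11]
        N1 x:[12,16] y:[17,19] z:[39/2,22] -> miss, prune
        N11 x:[23,38] y:[14,19] z:[15,18] -> miss, prune
      N16 x:[7,31] y:[1,7] z:[35/2,25] -> miss, prune

Summary -> nodes [0, 7, 15, 19, 2, 13, 24, 20, 9, 23, 5, 10, 17, 4, 8, 18, 21, 14, 12, 3, 1, 11, 16]; box-tests=23; leaf-entries=3; first=P20

== RESULT ==
[0, 7, 15, 19, 2, 13, 24, 20, 9, 23, 5, 10, 17, 4, 8, 18, 21, 14, 12, 3, 1, 11, 16]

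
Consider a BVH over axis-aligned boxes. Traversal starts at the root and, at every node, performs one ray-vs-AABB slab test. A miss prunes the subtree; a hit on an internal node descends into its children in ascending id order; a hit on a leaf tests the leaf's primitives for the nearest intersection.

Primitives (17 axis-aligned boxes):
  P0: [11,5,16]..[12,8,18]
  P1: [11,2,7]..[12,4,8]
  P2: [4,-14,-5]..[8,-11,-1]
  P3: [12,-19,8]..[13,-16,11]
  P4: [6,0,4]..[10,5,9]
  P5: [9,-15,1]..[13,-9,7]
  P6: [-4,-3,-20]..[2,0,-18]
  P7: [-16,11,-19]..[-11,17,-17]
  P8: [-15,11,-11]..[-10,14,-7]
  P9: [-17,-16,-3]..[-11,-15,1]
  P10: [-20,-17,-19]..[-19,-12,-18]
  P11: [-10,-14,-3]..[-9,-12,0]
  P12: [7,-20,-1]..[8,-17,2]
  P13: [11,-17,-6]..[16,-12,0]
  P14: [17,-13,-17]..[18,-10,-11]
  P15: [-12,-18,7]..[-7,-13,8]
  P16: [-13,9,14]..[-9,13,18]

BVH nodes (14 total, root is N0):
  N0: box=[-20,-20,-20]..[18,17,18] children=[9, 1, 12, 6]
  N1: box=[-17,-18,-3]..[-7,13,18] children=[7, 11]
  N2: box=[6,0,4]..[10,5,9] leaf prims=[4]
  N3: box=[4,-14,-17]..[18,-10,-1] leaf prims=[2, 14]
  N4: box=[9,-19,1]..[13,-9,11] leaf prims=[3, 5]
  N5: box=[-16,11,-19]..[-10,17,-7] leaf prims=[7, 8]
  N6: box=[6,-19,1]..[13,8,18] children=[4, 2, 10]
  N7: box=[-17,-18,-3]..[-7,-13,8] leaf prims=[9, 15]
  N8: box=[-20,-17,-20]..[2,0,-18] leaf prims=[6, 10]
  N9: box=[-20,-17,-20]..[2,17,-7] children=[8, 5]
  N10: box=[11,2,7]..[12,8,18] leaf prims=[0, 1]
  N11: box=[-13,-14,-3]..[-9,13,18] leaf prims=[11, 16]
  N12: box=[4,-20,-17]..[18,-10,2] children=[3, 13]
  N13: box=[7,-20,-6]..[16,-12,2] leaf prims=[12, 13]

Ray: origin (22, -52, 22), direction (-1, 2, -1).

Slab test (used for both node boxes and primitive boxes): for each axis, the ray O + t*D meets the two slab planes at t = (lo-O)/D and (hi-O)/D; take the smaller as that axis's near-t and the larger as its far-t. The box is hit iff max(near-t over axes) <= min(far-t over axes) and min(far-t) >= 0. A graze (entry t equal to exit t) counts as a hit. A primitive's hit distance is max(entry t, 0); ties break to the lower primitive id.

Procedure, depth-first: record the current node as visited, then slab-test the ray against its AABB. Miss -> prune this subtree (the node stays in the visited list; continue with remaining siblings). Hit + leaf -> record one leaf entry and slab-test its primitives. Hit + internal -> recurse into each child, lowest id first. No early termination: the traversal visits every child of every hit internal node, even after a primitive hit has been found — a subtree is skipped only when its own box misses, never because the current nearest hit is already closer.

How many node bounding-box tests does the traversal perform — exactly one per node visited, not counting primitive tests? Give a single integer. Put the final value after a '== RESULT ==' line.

Traverse from the root:
N0 x:[4,42] y:[16,69/2] z:[4,42] -> hit [16,69/2], descend [1, 6, 9, 12]
  N1 x:[29,39] y:[17,65/2] z:[4,25] -> miss, prune
  N6 x:[9,16] y:[33/2,30] z:[4,21] -> miss, prune
  N9 x:[20,42] y:[35/2,69/2] z:[29,42] -> hit [29,69/2], descend [5, 8]
    N5 x:[32,38] y:[63/2,69/2] z:[29,41] -> hit [32,69/2] leaf, test {P7(miss), P8@t=32}
    N8 x:[20,42] y:[35/2,26] z:[40,42] -> miss, prune
  N12 x:[4,18] y:[16,21] z:[20,39] -> miss, prune

7 AABB tests over nodes [0, 1, 6, 9, 5, 8, 12]; 1 leaf entered; closest P8.

== RESULT ==
7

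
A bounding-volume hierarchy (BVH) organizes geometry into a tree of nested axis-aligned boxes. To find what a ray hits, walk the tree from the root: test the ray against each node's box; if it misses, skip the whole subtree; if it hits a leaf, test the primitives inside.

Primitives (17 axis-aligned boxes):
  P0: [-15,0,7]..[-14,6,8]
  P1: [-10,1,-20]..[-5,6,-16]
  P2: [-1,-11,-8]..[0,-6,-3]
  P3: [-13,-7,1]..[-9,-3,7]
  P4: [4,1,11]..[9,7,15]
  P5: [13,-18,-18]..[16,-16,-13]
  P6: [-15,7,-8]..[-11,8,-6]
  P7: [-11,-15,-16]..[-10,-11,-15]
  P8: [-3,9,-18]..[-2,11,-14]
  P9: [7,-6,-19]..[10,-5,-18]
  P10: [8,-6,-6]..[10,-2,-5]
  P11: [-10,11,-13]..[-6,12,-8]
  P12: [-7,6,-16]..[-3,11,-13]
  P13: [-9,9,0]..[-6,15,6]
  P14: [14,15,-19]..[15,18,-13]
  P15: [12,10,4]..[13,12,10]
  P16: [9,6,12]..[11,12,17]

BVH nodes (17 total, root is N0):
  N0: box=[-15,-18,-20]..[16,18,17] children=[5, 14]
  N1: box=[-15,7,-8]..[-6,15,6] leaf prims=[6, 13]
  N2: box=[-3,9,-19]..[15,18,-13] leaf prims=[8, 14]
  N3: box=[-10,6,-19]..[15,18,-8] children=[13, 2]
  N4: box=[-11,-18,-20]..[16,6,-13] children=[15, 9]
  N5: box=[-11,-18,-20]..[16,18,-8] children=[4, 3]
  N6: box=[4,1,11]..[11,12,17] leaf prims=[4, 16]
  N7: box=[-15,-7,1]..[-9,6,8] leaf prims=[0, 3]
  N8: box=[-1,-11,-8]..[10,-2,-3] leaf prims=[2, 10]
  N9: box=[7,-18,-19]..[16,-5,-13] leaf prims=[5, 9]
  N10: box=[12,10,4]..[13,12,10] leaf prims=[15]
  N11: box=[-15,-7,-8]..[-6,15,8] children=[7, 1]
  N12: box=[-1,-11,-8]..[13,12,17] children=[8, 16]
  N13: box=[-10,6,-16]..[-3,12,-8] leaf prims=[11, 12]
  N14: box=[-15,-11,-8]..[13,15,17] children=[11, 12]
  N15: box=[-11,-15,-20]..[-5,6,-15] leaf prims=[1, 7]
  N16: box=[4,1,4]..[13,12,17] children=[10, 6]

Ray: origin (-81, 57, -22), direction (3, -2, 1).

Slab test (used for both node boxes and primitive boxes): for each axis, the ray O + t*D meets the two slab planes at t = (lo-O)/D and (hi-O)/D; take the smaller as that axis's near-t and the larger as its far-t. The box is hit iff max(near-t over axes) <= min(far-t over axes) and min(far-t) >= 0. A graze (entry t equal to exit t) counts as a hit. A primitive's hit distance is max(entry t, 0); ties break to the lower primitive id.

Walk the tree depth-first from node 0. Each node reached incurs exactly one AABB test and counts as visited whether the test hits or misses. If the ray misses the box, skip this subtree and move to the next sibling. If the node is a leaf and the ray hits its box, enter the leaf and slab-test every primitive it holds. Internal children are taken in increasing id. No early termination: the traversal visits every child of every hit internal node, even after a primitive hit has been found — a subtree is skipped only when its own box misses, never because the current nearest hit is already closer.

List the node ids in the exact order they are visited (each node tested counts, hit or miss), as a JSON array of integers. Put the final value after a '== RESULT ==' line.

Traverse from the root:
N0 x:[22,97/3] y:[39/2,75/2] z:[2,39] -> hit [22,97/3], descend [5, 14]
  N5 x:[70/3,97/3] y:[39/2,75/2] z:[2,14] -> miss, prune
  N14 x:[22,94/3] y:[21,34] z:[14,39] -> hit [22,94/3], descend [11, 12]
    N11 x:[22,25] y:[21,32] z:[14,30] -> hit [22,25], descend [1, 7]
      N1 x:[22,25] y:[21,25] z:[14,28] -> hit [22,25] leaf, test {P6(miss), P13@t=24}
      N7 x:[22,24] y:[51/2,32] z:[23,30] -> miss, prune
    N12 x:[80/3,94/3] y:[45/2,34] z:[14,39] -> hit [80/3,94/3], descend [8, 16]
      N8 x:[80/3,91/3] y:[59/2,34] z:[14,19] -> miss, prune
      N16 x:[85/3,94/3] y:[45/2,28] z:[26,39] -> miss, prune

order=[0, 5, 14, 11, 1, 7, 12, 8, 16]  |boxes|=9  |leaves|=1  hit=P13

== RESULT ==
[0, 5, 14, 11, 1, 7, 12, 8, 16]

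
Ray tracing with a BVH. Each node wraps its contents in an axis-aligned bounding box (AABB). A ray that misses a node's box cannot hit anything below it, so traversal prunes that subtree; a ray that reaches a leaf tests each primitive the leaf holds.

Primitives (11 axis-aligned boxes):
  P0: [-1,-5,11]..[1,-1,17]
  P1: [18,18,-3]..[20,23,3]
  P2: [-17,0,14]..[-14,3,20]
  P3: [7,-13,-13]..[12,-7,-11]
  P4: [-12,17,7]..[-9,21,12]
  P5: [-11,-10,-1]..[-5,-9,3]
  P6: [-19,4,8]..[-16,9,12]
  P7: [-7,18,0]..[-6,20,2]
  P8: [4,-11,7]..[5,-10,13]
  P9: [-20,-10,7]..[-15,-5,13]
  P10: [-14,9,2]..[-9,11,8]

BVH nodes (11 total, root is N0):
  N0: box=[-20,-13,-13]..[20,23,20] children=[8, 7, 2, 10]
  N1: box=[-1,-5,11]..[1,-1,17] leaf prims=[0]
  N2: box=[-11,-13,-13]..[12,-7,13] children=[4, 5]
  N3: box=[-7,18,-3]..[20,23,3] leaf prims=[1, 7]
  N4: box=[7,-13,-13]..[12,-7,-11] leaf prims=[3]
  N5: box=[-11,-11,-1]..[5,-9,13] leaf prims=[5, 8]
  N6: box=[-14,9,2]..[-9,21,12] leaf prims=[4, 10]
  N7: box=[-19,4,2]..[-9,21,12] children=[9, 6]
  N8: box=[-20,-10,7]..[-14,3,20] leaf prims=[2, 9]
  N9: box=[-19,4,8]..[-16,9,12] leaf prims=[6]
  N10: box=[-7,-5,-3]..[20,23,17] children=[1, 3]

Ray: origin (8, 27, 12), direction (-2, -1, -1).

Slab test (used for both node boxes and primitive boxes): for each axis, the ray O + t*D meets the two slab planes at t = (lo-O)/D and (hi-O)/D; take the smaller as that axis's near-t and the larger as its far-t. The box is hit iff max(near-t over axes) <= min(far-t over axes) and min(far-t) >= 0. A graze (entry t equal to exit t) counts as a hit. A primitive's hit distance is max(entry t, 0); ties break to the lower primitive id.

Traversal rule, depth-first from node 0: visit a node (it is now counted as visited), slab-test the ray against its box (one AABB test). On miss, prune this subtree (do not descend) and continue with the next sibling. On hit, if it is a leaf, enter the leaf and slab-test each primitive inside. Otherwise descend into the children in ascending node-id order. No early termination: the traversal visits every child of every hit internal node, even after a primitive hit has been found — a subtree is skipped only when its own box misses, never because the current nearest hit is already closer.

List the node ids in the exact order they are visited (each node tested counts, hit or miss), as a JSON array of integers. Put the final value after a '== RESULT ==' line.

Traverse from the root:
N0 x:[-6,14] y:[4,40] z:[-8,25] -> hit [4,14], descend [2, 7, 8, 10]
  N2 x:[-2,19/2] y:[34,40] z:[-1,25] -> miss, prune
  N7 x:[17/2,27/2] y:[6,23] z:[0,10] -> hit [17/2,10], descend [6, 9]
    N6 x:[17/2,11] y:[6,18] z:[0,10] -> hit [17/2,10] leaf, test {P4(miss), P10(miss)}
    N9 x:[12,27/2] y:[18,23] z:[0,4] -> miss, prune
  N8 x:[11,14] y:[24,37] z:[-8,5] -> miss, prune
  N10 x:[-6,15/2] y:[4,32] z:[-5,15] -> hit [4,15/2], descend [1, 3]
    N1 x:[7/2,9/2] y:[28,32] z:[-5,1] -> miss, prune
    N3 x:[-6,15/2] y:[4,9] z:[9,15] -> miss, prune

Summary -> nodes [0, 2, 7, 6, 9, 8, 10, 1, 3]; box-tests=9; leaf-entries=1; first=miss

== RESULT ==
[0, 2, 7, 6, 9, 8, 10, 1, 3]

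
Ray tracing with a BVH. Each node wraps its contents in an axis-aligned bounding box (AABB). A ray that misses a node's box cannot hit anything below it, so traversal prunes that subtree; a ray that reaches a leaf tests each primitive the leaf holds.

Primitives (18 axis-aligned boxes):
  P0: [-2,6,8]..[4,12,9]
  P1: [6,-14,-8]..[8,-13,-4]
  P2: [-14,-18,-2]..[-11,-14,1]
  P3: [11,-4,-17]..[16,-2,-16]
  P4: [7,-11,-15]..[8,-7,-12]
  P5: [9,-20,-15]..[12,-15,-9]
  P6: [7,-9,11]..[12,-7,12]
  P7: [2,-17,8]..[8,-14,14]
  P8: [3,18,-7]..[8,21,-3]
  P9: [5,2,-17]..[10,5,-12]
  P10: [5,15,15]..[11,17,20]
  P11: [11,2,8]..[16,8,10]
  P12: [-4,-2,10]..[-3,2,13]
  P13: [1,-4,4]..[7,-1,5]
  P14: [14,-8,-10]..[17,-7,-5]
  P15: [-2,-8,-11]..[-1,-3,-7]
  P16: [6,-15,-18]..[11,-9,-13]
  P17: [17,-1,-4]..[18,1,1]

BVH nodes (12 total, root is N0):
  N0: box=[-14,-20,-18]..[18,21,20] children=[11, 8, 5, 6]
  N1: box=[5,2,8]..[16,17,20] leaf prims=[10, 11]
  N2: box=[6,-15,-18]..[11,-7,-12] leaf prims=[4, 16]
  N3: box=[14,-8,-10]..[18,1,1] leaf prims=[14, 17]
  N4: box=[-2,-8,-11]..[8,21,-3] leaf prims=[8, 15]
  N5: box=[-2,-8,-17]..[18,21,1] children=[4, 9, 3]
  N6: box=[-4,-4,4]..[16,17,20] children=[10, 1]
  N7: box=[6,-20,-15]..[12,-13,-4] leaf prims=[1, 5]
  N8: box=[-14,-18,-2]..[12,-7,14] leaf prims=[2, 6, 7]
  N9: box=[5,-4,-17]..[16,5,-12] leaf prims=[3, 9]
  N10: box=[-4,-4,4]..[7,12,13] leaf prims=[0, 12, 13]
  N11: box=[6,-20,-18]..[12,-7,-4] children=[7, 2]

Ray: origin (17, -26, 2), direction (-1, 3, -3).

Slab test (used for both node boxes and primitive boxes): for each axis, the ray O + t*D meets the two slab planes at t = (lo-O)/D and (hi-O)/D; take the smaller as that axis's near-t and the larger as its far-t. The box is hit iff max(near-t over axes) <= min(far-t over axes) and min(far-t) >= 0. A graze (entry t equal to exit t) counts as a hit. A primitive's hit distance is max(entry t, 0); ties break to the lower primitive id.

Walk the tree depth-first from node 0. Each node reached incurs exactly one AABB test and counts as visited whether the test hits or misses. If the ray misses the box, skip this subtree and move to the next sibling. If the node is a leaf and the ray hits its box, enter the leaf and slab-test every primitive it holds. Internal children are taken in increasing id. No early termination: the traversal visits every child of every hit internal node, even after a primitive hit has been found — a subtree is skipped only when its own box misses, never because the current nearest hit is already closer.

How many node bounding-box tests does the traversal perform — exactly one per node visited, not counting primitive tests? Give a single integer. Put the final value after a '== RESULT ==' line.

Traverse from the root:
N0 x:[-1,31] y:[2,47/3] z:[-6,20/3] -> hit [2,20/3], descend [5, 6, 8, 11]
  N5 x:[-1,19] y:[6,47/3] z:[1/3,19/3] -> hit [6,19/3], descend [3, 4, 9]
    N3 x:[-1,3] y:[6,9] z:[1/3,4] -> miss, prune
    N4 x:[9,19] y:[6,47/3] z:[5/3,13/3] -> miss, prune
    N9 x:[1,12] y:[22/3,31/3] z:[14/3,19/3] -> miss, prune
  N6 x:[1,21] y:[22/3,43/3] z:[-6,-2/3] -> miss, prune
  N8 x:[5,31] y:[8/3,19/3] z:[-4,4/3] -> miss, prune
  N11 x:[5,11] y:[2,19/3] z:[2,20/3] -> hit [5,19/3], descend [2, 7]
    N2 x:[6,11] y:[11/3,19/3] z:[14/3,20/3] -> hit [6,19/3] leaf, test {P4(miss), P16(miss)}
    N7 x:[5,11] y:[2,13/3] z:[2,17/3] -> miss, prune

Visited [0, 5, 3, 4, 9, 6, 8, 11, 2, 7]. Tests: 10 box, 1 leaf. Nearest: miss.

== RESULT ==
10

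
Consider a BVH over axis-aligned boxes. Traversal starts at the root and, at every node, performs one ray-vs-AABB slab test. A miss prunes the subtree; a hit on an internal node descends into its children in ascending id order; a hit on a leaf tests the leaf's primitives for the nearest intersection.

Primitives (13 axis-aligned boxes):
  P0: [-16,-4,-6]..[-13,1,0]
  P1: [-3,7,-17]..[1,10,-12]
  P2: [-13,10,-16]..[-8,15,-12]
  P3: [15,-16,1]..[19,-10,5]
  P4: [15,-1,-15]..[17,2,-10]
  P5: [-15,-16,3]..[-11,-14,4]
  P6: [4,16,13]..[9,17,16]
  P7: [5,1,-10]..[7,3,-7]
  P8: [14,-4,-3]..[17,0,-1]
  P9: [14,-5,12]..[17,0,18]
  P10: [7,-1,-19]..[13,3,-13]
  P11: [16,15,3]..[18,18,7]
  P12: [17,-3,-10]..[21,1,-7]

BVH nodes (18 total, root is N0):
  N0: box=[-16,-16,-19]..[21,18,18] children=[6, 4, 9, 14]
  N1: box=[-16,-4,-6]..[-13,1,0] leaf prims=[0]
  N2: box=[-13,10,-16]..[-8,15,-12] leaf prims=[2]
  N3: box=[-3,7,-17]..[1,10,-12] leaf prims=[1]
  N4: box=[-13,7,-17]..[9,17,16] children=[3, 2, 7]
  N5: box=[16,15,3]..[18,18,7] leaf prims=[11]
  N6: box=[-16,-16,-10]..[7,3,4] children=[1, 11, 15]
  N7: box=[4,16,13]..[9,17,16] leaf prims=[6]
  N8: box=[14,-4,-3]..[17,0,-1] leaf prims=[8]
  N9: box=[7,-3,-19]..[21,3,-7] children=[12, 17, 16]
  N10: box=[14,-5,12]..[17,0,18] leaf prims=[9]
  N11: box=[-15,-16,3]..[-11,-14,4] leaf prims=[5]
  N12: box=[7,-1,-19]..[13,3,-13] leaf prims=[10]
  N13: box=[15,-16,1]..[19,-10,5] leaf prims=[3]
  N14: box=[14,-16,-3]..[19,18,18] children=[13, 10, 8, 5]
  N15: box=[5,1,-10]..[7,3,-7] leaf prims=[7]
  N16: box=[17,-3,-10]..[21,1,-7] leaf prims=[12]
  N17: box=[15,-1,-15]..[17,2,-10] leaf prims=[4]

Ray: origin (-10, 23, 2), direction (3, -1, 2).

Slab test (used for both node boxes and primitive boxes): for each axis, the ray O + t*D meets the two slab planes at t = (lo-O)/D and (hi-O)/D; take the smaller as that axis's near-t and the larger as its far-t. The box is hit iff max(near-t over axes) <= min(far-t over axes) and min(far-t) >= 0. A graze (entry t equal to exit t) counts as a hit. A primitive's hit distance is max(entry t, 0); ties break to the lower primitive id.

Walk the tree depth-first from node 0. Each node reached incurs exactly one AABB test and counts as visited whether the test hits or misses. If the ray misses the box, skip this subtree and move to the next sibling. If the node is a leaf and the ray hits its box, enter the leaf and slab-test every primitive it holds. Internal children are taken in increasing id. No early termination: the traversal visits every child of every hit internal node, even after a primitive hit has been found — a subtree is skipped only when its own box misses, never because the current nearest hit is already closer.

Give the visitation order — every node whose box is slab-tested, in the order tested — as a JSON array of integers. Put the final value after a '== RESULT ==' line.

Walk:
N0 x:[-2,31/3] y:[5,39] z:[-21/2,8] -> hit [5,8], descend [4, 6, 9, 14]
  N4 x:[-1,19/3] y:[6,16] z:[-19/2,7] -> hit [6,19/3], descend [2, 3, 7]
    N2 x:[-1,2/3] y:[8,13] z:[-9,-7] -> miss, prune
    N3 x:[7/3,11/3] y:[13,16] z:[-19/2,-7] -> miss, prune
    N7 x:[14/3,19/3] y:[6,7] z:[11/2,7] -> hit [6,19/3] leaf, test {P6@t=6}
  N6 x:[-2,17/3] y:[20,39] z:[-6,1] -> miss, prune
  N9 x:[17/3,31/3] y:[20,26] z:[-21/2,-9/2] -> miss, prune
  N14 x:[8,29/3] y:[5,39] z:[-5/2,8] -> hit [8,8], descend [5, 8, 10, 13]
    N5 x:[26/3,28/3] y:[5,8] z:[1/2,5/2] -> miss, prune
    N8 x:[8,9] y:[23,27] z:[-5/2,-3/2] -> miss, prune
    N10 x:[8,9] y:[23,28] z:[5,8] -> miss, prune
    N13 x:[25/3,29/3] y:[33,39] z:[-1/2,3/2] -> miss, prune

order=[0, 4, 2, 3, 7, 6, 9, 14, 5, 8, 10, 13]  |boxes|=12  |leaves|=1  hit=P6

== RESULT ==
[0, 4, 2, 3, 7, 6, 9, 14, 5, 8, 10, 13]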